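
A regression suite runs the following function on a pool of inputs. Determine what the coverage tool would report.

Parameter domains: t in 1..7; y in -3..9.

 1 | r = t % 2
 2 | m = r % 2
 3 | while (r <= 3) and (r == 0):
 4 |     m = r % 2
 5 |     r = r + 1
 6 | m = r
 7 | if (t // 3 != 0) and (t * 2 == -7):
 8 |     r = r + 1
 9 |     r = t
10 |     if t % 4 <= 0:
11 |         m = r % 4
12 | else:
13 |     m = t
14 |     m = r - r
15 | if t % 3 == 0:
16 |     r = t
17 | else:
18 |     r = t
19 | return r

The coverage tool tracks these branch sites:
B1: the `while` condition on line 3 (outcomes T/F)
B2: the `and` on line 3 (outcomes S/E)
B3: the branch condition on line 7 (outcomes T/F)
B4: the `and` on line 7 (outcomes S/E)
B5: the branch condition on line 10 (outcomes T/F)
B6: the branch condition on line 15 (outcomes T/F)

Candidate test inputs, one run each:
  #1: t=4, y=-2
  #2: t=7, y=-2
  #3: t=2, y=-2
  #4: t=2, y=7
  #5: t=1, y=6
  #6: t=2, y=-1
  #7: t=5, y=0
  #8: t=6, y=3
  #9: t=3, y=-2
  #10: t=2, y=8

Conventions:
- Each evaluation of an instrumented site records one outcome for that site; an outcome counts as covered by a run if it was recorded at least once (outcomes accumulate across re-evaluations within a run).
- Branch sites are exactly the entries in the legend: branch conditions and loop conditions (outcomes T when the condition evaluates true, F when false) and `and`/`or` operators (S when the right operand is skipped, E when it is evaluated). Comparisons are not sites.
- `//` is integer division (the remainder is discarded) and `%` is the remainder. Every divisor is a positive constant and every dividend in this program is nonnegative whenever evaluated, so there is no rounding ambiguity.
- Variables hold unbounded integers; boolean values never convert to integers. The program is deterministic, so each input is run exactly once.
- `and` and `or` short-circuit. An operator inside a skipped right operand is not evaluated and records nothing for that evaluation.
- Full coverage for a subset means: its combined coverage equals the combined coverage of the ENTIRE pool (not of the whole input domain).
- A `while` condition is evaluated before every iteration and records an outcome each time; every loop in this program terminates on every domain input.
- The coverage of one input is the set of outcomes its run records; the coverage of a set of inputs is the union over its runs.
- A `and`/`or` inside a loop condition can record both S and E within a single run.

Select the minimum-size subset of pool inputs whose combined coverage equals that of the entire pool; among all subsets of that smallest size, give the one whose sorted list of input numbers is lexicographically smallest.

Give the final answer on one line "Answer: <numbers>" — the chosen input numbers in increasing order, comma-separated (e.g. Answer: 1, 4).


input #1 (t=4, y=-2): events B2->E, B1->T, B2->E, B1->F, B4->E, B3->F, B6->F; covers B1=T, B1=F, B2=E, B3=F, B4=E, B6=F
input #2 (t=7, y=-2): events B2->E, B1->F, B4->E, B3->F, B6->F; covers B1=F, B2=E, B3=F, B4=E, B6=F
input #3 (t=2, y=-2): events B2->E, B1->T, B2->E, B1->F, B4->S, B3->F, B6->F; covers B1=T, B1=F, B2=E, B3=F, B4=S, B6=F
input #4 (t=2, y=7): events B2->E, B1->T, B2->E, B1->F, B4->S, B3->F, B6->F; covers B1=T, B1=F, B2=E, B3=F, B4=S, B6=F
input #5 (t=1, y=6): events B2->E, B1->F, B4->S, B3->F, B6->F; covers B1=F, B2=E, B3=F, B4=S, B6=F
input #6 (t=2, y=-1): events B2->E, B1->T, B2->E, B1->F, B4->S, B3->F, B6->F; covers B1=T, B1=F, B2=E, B3=F, B4=S, B6=F
input #7 (t=5, y=0): events B2->E, B1->F, B4->E, B3->F, B6->F; covers B1=F, B2=E, B3=F, B4=E, B6=F
input #8 (t=6, y=3): events B2->E, B1->T, B2->E, B1->F, B4->E, B3->F, B6->T; covers B1=T, B1=F, B2=E, B3=F, B4=E, B6=T
input #9 (t=3, y=-2): events B2->E, B1->F, B4->E, B3->F, B6->T; covers B1=F, B2=E, B3=F, B4=E, B6=T
input #10 (t=2, y=8): events B2->E, B1->T, B2->E, B1->F, B4->S, B3->F, B6->F; covers B1=T, B1=F, B2=E, B3=F, B4=S, B6=F
union over all inputs: B1=T, B1=F, B2=E, B3=F, B4=S, B4=E, B6=T, B6=F (8 outcomes)
no size-1 subset reaches all 8 outcomes (best union: 6/8)
inputs {3, 8} (size 2) cover everything; no size-2 subset with a lexicographically smaller index list covers all 8
Answer: 3, 8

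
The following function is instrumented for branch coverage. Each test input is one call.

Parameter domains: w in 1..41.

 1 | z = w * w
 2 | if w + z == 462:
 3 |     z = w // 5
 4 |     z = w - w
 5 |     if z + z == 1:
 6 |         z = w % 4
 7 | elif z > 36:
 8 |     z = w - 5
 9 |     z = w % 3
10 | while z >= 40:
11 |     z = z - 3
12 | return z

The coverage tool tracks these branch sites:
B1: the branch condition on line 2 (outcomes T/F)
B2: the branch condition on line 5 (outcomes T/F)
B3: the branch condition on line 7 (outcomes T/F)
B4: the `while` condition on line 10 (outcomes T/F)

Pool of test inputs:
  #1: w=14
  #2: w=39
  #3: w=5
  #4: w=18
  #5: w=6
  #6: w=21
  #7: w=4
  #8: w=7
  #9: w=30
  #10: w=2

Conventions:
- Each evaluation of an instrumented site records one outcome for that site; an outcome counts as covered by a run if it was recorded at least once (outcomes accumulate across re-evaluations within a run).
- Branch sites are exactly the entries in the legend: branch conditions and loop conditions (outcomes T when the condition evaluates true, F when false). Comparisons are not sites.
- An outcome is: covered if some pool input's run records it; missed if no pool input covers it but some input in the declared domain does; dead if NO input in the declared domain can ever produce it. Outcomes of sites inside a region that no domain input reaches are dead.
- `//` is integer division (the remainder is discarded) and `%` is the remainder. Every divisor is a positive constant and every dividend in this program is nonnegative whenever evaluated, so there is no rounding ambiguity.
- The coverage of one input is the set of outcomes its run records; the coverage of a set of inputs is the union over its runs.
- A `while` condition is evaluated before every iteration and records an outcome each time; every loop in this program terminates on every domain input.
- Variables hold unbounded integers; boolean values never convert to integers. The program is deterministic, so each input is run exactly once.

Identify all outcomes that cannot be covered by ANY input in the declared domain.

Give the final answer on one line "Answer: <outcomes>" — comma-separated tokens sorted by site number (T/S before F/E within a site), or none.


running all 41 domain inputs and tallying outcomes:
  B2=T: never recorded by any domain input -> dead
  B4=T: never recorded by any domain input -> dead
  reachable outcomes have witnesses, e.g. B1=T (e.g. w=21), B1=F (e.g. w=1), B2=F (e.g. w=21), B3=T (e.g. w=7)
Answer: B2=T, B4=T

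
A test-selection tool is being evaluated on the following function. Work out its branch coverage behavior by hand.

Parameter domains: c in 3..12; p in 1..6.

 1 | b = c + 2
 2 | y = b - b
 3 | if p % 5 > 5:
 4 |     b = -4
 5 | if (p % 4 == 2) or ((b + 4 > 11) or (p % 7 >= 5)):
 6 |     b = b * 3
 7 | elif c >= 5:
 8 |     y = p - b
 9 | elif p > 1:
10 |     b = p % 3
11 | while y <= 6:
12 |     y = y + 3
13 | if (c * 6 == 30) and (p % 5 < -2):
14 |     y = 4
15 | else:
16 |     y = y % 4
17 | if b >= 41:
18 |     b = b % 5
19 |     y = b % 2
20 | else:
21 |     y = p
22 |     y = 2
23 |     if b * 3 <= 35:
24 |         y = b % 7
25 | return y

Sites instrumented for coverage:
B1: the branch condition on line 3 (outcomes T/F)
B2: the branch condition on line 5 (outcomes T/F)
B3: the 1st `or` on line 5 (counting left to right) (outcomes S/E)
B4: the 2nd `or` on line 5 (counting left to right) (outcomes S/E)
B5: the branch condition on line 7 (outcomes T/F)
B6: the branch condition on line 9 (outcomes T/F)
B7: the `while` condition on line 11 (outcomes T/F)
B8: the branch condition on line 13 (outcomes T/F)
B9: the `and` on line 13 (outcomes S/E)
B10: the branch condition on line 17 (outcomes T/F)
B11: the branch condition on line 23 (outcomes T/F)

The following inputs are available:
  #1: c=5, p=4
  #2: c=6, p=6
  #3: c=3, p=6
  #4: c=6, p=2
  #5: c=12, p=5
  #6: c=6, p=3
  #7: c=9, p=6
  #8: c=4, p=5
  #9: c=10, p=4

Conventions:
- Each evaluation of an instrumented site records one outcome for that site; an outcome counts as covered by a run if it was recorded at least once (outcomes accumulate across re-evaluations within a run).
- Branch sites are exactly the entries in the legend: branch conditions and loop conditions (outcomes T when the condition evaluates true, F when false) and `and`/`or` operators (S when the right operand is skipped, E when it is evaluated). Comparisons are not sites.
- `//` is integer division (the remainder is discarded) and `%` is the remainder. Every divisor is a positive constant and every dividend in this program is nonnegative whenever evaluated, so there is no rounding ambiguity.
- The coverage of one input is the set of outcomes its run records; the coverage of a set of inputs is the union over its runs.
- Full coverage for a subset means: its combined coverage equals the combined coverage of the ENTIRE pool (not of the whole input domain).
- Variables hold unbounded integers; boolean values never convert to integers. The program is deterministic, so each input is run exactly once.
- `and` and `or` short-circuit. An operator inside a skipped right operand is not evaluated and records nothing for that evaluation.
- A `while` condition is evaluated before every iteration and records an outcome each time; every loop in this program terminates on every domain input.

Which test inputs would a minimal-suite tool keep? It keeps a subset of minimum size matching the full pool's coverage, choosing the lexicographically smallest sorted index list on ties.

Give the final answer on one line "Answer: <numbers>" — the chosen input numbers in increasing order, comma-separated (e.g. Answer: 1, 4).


input #1, c=5, p=4: events B1->F, B3->E, B4->E, B2->F, B5->T, B7->T, B7->T, B7->T, B7->T, B7->F, B9->E, B8->F, B10->F, B11->T; outcomes B1=F, B2=F, B3=E, B4=E, B5=T, B7=T, B7=F, B8=F, B9=E, B10=F, B11=T
input #2, c=6, p=6: events B1->F, B3->S, B2->T, B7->T, B7->T, B7->T, B7->F, B9->S, B8->F, B10->F, B11->F; outcomes B1=F, B2=T, B3=S, B7=T, B7=F, B8=F, B9=S, B10=F, B11=F
input #3, c=3, p=6: events B1->F, B3->S, B2->T, B7->T, B7->T, B7->T, B7->F, B9->S, B8->F, B10->F, B11->F; outcomes B1=F, B2=T, B3=S, B7=T, B7=F, B8=F, B9=S, B10=F, B11=F
input #4, c=6, p=2: events B1->F, B3->S, B2->T, B7->T, B7->T, B7->T, B7->F, B9->S, B8->F, B10->F, B11->F; outcomes B1=F, B2=T, B3=S, B7=T, B7=F, B8=F, B9=S, B10=F, B11=F
input #5, c=12, p=5: events B1->F, B3->E, B4->S, B2->T, B7->T, B7->T, B7->T, B7->F, B9->S, B8->F, B10->T; outcomes B1=F, B2=T, B3=E, B4=S, B7=T, B7=F, B8=F, B9=S, B10=T
input #6, c=6, p=3: events B1->F, B3->E, B4->S, B2->T, B7->T, B7->T, B7->T, B7->F, B9->S, B8->F, B10->F, B11->F; outcomes B1=F, B2=T, B3=E, B4=S, B7=T, B7=F, B8=F, B9=S, B10=F, B11=F
input #7, c=9, p=6: events B1->F, B3->S, B2->T, B7->T, B7->T, B7->T, B7->F, B9->S, B8->F, B10->F, B11->F; outcomes B1=F, B2=T, B3=S, B7=T, B7=F, B8=F, B9=S, B10=F, B11=F
input #8, c=4, p=5: events B1->F, B3->E, B4->E, B2->T, B7->T, B7->T, B7->T, B7->F, B9->S, B8->F, B10->F, B11->F; outcomes B1=F, B2=T, B3=E, B4=E, B7=T, B7=F, B8=F, B9=S, B10=F, B11=F
input #9, c=10, p=4: events B1->F, B3->E, B4->S, B2->T, B7->T, B7->T, B7->T, B7->F, B9->S, B8->F, B10->F, B11->F; outcomes B1=F, B2=T, B3=E, B4=S, B7=T, B7=F, B8=F, B9=S, B10=F, B11=F
together the pool reaches 17 outcomes: B1=F, B2=T, B2=F, B3=S, B3=E, B4=S, B4=E, B5=T, B7=T, B7=F, B8=F, B9=S, B9=E, B10=T, B10=F, B11=T, B11=F
checked all size-1 subsets: none covers 17 outcomes (max 11/17)
checked all size-2 subsets: none covers 17 outcomes (max 15/17)
size 3: inputs {1, 2, 5} cover all 17 outcomes, and no lexicographically smaller subset of this size does
Answer: 1, 2, 5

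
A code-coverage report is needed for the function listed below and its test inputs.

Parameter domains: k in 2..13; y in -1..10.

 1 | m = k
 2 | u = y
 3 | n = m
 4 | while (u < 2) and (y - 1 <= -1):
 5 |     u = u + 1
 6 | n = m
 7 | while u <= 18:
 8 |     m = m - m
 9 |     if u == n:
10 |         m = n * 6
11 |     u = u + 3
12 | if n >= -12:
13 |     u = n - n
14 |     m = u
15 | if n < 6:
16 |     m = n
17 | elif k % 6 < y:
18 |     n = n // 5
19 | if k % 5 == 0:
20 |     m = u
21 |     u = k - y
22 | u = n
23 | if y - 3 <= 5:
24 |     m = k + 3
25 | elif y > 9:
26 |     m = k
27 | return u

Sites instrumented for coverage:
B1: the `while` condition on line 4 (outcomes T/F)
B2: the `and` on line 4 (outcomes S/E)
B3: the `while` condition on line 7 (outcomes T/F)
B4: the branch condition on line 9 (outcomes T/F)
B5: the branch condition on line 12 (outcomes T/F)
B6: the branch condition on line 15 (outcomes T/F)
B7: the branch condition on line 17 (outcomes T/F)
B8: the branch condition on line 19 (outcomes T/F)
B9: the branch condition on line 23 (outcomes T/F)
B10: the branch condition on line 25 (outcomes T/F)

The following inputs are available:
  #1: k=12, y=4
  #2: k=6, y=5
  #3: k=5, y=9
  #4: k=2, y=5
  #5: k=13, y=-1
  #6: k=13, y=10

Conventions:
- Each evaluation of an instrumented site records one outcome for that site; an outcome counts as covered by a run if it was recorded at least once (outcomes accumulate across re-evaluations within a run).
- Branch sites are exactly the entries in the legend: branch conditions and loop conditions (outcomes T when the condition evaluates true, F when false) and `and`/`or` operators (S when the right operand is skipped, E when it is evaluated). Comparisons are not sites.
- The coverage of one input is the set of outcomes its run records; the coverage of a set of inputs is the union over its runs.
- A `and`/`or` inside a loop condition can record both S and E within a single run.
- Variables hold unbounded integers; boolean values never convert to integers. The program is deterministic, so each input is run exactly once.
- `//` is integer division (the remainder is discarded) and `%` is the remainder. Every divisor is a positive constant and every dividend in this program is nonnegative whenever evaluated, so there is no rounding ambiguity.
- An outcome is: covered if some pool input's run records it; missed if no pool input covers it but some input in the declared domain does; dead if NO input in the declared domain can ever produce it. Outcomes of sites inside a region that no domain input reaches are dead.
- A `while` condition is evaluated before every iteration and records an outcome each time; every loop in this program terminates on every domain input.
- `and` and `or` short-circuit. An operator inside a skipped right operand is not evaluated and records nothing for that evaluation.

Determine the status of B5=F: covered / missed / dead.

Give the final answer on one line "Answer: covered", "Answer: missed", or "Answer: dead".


no pool input records B5=F
checking all 144 inputs in the declared domain: B5=F is never recorded -> dead
Answer: dead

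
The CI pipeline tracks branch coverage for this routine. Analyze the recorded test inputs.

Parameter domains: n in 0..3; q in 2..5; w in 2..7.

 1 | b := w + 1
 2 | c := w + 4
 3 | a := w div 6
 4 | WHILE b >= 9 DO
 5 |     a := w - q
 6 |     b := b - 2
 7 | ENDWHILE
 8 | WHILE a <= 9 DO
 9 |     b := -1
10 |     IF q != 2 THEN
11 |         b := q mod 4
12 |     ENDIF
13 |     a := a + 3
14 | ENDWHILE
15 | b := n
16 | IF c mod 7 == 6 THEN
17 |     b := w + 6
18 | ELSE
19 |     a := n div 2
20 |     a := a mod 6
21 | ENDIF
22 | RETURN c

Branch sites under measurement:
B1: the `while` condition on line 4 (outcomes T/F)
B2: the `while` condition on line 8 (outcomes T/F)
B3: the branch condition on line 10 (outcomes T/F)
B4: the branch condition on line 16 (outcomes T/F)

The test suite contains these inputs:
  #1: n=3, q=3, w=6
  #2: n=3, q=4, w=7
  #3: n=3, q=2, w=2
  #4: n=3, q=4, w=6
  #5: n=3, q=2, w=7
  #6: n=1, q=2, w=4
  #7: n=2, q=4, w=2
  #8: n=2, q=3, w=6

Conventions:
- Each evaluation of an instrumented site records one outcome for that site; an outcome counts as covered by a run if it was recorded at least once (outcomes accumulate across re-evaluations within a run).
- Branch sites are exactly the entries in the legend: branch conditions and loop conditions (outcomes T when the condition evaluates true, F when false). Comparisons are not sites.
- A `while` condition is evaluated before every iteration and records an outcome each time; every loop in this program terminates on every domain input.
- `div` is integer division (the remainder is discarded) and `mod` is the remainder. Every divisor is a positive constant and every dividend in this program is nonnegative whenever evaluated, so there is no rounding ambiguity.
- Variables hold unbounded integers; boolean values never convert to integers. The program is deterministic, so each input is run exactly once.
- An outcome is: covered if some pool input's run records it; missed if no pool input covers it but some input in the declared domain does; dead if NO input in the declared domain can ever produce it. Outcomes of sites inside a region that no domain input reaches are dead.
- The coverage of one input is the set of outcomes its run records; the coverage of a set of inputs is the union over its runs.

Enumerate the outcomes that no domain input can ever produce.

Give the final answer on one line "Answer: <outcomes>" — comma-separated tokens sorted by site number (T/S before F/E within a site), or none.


running all 96 domain inputs and tallying outcomes:
  B1=T: unreachable across the whole domain -> dead
  reachable outcomes have witnesses, e.g. B1=F (e.g. n=0, q=2, w=2), B2=T (e.g. n=0, q=2, w=2), B2=F (e.g. n=0, q=2, w=2), B3=T (e.g. n=0, q=3, w=2)
Answer: B1=T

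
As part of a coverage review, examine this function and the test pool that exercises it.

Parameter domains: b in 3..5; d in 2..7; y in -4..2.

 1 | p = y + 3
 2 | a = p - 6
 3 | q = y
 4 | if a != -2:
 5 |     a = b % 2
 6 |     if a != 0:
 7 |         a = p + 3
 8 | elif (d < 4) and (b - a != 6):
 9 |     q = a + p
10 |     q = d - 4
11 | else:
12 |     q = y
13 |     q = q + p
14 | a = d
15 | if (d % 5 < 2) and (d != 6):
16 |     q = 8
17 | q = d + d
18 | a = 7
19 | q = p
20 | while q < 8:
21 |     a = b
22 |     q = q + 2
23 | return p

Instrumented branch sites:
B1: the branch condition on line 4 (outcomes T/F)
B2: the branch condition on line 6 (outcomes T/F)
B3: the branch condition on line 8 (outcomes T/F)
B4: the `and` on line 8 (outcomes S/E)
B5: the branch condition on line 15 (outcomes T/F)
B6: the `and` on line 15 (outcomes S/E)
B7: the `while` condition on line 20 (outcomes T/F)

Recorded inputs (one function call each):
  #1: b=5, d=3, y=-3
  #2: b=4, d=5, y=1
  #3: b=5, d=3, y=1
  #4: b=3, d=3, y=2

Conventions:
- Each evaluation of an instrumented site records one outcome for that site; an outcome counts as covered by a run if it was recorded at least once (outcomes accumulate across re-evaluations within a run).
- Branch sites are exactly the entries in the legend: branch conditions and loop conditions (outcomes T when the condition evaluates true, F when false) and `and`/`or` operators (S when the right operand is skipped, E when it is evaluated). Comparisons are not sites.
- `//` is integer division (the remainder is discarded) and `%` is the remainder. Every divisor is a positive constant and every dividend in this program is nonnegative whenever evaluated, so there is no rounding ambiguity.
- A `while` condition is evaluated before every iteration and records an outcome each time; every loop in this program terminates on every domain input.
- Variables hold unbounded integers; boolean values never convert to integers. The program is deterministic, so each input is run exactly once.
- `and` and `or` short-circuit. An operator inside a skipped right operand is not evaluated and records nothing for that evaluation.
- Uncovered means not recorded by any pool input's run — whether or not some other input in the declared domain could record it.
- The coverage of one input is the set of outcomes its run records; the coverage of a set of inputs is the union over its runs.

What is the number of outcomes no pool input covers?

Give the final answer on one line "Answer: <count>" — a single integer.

#1 (b=5, d=3, y=-3) -> B1->T, B2->T, B6->S, B5->F, B7->T, B7->T, B7->T, B7->T, B7->F; covered: B1=T, B2=T, B5=F, B6=S, B7=T, B7=F
#2 (b=4, d=5, y=1) -> B1->F, B4->S, B3->F, B6->E, B5->T, B7->T, B7->T, B7->F; covered: B1=F, B3=F, B4=S, B5=T, B6=E, B7=T, B7=F
#3 (b=5, d=3, y=1) -> B1->F, B4->E, B3->T, B6->S, B5->F, B7->T, B7->T, B7->F; covered: B1=F, B3=T, B4=E, B5=F, B6=S, B7=T, B7=F
#4 (b=3, d=3, y=2) -> B1->T, B2->T, B6->S, B5->F, B7->T, B7->T, B7->F; covered: B1=T, B2=T, B5=F, B6=S, B7=T, B7=F
union over the pool: B1=T, B1=F, B2=T, B3=T, B3=F, B4=S, B4=E, B5=T, B5=F, B6=S, B6=E, B7=T, B7=F
uncovered (1 of 14): B2=F

Answer: 1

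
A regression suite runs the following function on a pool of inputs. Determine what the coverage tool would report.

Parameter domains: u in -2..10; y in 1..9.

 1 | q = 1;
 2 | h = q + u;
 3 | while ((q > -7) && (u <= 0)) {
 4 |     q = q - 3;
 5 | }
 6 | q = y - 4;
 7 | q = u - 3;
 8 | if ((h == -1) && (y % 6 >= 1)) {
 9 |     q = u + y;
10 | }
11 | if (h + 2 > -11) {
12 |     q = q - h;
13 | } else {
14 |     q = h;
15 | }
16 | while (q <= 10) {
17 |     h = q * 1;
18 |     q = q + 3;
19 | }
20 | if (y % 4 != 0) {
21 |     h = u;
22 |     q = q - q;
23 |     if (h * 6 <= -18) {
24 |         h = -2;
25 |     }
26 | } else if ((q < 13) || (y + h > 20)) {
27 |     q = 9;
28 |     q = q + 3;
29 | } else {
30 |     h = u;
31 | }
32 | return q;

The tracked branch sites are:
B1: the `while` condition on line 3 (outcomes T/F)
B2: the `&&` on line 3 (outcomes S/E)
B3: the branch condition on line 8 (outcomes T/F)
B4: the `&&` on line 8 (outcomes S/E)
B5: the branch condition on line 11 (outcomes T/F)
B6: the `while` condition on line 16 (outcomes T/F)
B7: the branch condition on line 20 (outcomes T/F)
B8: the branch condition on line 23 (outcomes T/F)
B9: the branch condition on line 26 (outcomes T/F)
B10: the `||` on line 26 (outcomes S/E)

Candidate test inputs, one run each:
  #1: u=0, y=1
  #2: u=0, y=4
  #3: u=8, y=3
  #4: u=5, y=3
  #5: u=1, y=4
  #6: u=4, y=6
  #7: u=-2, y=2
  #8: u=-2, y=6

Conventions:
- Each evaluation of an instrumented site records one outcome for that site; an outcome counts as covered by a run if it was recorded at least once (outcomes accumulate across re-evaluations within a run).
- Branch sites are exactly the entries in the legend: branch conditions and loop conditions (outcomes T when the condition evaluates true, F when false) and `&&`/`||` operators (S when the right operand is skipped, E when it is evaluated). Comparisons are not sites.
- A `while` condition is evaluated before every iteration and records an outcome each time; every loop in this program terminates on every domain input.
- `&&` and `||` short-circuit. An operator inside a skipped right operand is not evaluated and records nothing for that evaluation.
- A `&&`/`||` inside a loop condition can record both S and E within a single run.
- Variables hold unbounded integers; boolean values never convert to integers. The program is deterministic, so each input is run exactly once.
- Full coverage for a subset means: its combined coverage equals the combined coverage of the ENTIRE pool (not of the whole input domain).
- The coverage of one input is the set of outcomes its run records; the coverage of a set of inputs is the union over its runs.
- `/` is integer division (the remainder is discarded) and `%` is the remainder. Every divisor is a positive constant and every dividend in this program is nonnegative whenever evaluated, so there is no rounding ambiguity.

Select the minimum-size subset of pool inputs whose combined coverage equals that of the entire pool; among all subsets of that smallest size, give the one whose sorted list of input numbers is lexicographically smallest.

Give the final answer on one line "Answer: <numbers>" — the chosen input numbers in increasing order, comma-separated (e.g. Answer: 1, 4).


run #1 (u=0, y=1) records B1=T, B1=F, B2=S, B2=E, B3=F, B4=S, B5=T, B6=T, B6=F, B7=T, B8=F
run #2 (u=0, y=4) records B1=T, B1=F, B2=S, B2=E, B3=F, B4=S, B5=T, B6=T, B6=F, B7=F, B9=T, B10=S
run #3 (u=8, y=3) records B1=F, B2=E, B3=F, B4=S, B5=T, B6=T, B6=F, B7=T, B8=F
run #4 (u=5, y=3) records B1=F, B2=E, B3=F, B4=S, B5=T, B6=T, B6=F, B7=T, B8=F
run #5 (u=1, y=4) records B1=F, B2=E, B3=F, B4=S, B5=T, B6=T, B6=F, B7=F, B9=T, B10=S
run #6 (u=4, y=6) records B1=F, B2=E, B3=F, B4=S, B5=T, B6=T, B6=F, B7=T, B8=F
run #7 (u=-2, y=2) records B1=T, B1=F, B2=S, B2=E, B3=T, B4=E, B5=T, B6=T, B6=F, B7=T, B8=F
run #8 (u=-2, y=6) records B1=T, B1=F, B2=S, B2=E, B3=F, B4=E, B5=T, B6=T, B6=F, B7=T, B8=F
union over all inputs: B1=T, B1=F, B2=S, B2=E, B3=T, B3=F, B4=S, B4=E, B5=T, B6=T, B6=F, B7=T, B7=F, B8=F, B9=T, B10=S (16 outcomes)
no size-1 subset reaches all 16 outcomes (best union: 12/16)
inputs {2, 7} (size 2) cover everything; no size-2 subset with a lexicographically smaller index list covers all 16
Answer: 2, 7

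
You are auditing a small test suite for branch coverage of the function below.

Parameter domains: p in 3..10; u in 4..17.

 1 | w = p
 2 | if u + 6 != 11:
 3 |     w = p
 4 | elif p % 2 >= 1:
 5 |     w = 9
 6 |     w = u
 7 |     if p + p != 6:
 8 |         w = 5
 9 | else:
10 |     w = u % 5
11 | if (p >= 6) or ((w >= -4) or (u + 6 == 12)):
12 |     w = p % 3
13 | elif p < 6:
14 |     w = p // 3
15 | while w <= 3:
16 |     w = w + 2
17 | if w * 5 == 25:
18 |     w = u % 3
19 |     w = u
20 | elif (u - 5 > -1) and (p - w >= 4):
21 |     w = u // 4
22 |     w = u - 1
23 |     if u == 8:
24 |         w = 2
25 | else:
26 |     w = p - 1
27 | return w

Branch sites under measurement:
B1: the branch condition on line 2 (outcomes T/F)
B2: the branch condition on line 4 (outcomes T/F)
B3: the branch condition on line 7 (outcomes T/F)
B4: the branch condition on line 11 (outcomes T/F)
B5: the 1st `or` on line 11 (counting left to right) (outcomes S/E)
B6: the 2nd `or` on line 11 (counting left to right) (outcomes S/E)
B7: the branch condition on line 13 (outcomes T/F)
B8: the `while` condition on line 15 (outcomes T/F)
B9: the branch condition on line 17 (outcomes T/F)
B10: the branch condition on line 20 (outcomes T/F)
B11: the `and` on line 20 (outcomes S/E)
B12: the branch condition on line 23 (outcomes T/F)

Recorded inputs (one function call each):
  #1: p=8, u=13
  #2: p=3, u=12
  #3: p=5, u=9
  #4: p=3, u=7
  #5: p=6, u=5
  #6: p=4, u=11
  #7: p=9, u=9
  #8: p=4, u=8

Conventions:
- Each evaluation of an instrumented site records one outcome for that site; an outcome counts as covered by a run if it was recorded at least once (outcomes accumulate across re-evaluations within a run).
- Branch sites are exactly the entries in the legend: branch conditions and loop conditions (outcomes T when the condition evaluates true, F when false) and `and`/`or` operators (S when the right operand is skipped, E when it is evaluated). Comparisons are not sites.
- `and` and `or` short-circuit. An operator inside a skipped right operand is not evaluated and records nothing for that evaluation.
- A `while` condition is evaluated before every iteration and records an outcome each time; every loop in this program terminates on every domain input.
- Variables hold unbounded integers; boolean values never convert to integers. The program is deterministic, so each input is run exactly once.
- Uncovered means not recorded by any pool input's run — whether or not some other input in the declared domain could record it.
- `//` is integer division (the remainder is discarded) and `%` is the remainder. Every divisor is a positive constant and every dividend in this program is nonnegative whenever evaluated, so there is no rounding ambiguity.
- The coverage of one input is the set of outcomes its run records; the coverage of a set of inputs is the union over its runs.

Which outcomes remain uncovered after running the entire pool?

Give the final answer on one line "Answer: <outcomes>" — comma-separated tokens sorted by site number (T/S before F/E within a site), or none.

input #1 (p=8, u=13): events B1->T, B5->S, B4->T, B8->T, B8->F, B9->F, B11->E, B10->T, B12->F; covers B1=T, B4=T, B5=S, B8=T, B8=F, B9=F, B10=T, B11=E, B12=F
input #2 (p=3, u=12): events B1->T, B5->E, B6->S, B4->T, B8->T, B8->T, B8->F, B9->F, B11->E, B10->F; covers B1=T, B4=T, B5=E, B6=S, B8=T, B8=F, B9=F, B10=F, B11=E
input #3 (p=5, u=9): events B1->T, B5->E, B6->S, B4->T, B8->T, B8->F, B9->F, B11->E, B10->F; covers B1=T, B4=T, B5=E, B6=S, B8=T, B8=F, B9=F, B10=F, B11=E
input #4 (p=3, u=7): events B1->T, B5->E, B6->S, B4->T, B8->T, B8->T, B8->F, B9->F, B11->E, B10->F; covers B1=T, B4=T, B5=E, B6=S, B8=T, B8=F, B9=F, B10=F, B11=E
input #5 (p=6, u=5): events B1->F, B2->F, B5->S, B4->T, B8->T, B8->T, B8->F, B9->F, B11->E, B10->F; covers B1=F, B2=F, B4=T, B5=S, B8=T, B8=F, B9=F, B10=F, B11=E
input #6 (p=4, u=11): events B1->T, B5->E, B6->S, B4->T, B8->T, B8->T, B8->F, B9->T; covers B1=T, B4=T, B5=E, B6=S, B8=T, B8=F, B9=T
input #7 (p=9, u=9): events B1->T, B5->S, B4->T, B8->T, B8->T, B8->F, B9->F, B11->E, B10->T, B12->F; covers B1=T, B4=T, B5=S, B8=T, B8=F, B9=F, B10=T, B11=E, B12=F
input #8 (p=4, u=8): events B1->T, B5->E, B6->S, B4->T, B8->T, B8->T, B8->F, B9->T; covers B1=T, B4=T, B5=E, B6=S, B8=T, B8=F, B9=T
union over the pool: B1=T, B1=F, B2=F, B4=T, B5=S, B5=E, B6=S, B8=T, B8=F, B9=T, B9=F, B10=T, B10=F, B11=E, B12=F
uncovered (9 of 24): B2=T, B3=T, B3=F, B4=F, B6=E, B7=T, B7=F, B11=S, B12=T

Answer: B2=T, B3=T, B3=F, B4=F, B6=E, B7=T, B7=F, B11=S, B12=T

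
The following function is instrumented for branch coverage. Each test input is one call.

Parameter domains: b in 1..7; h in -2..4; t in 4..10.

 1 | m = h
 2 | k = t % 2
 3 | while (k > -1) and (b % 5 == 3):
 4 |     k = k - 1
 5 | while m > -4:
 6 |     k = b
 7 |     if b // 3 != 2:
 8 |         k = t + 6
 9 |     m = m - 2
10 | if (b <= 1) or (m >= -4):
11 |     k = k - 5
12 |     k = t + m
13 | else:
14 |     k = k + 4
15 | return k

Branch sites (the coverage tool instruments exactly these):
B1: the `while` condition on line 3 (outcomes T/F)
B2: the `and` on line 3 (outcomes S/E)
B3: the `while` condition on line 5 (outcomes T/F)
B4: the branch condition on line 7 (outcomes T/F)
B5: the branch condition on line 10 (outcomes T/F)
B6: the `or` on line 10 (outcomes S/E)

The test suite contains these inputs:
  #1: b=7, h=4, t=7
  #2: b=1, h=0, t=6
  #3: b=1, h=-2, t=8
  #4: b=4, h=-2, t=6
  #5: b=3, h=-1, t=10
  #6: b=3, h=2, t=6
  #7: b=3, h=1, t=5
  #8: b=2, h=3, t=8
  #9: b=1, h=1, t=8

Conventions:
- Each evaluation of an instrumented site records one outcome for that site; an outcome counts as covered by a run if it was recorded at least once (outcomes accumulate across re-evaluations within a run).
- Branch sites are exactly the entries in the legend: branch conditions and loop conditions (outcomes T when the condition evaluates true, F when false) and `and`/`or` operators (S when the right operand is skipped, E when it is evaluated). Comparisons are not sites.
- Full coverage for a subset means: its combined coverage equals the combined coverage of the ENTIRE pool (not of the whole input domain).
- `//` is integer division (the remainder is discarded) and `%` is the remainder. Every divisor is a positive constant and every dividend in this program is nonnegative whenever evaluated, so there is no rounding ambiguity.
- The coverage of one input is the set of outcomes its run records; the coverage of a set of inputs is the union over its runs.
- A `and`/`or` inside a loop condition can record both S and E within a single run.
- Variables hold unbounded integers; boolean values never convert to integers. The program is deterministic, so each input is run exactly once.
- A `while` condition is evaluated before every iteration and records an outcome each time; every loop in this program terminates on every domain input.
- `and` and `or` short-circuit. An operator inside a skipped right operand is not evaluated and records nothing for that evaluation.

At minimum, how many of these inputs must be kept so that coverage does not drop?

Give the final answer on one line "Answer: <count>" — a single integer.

#1 (b=7, h=4, t=7) -> B2->E, B1->F, B3->T, B4->F, B3->T, B4->F, B3->T, B4->F, B3->T, B4->F, B3->F, B6->E, B5->T; covered: B1=F, B2=E, B3=T, B3=F, B4=F, B5=T, B6=E
#2 (b=1, h=0, t=6) -> B2->E, B1->F, B3->T, B4->T, B3->T, B4->T, B3->F, B6->S, B5->T; covered: B1=F, B2=E, B3=T, B3=F, B4=T, B5=T, B6=S
#3 (b=1, h=-2, t=8) -> B2->E, B1->F, B3->T, B4->T, B3->F, B6->S, B5->T; covered: B1=F, B2=E, B3=T, B3=F, B4=T, B5=T, B6=S
#4 (b=4, h=-2, t=6) -> B2->E, B1->F, B3->T, B4->T, B3->F, B6->E, B5->T; covered: B1=F, B2=E, B3=T, B3=F, B4=T, B5=T, B6=E
#5 (b=3, h=-1, t=10) -> B2->E, B1->T, B2->S, B1->F, B3->T, B4->T, B3->T, B4->T, B3->F, B6->E, B5->F; covered: B1=T, B1=F, B2=S, B2=E, B3=T, B3=F, B4=T, B5=F, B6=E
#6 (b=3, h=2, t=6) -> B2->E, B1->T, B2->S, B1->F, B3->T, B4->T, B3->T, B4->T, B3->T, B4->T, B3->F, B6->E, B5->T; covered: B1=T, B1=F, B2=S, B2=E, B3=T, B3=F, B4=T, B5=T, B6=E
#7 (b=3, h=1, t=5) -> B2->E, B1->T, B2->E, B1->T, B2->S, B1->F, B3->T, B4->T, B3->T, B4->T, B3->T, B4->T, B3->F, B6->E, ...; covered: B1=T, B1=F, B2=S, B2=E, B3=T, B3=F, B4=T, B5=F, B6=E
#8 (b=2, h=3, t=8) -> B2->E, B1->F, B3->T, B4->T, B3->T, B4->T, B3->T, B4->T, B3->T, B4->T, B3->F, B6->E, B5->F; covered: B1=F, B2=E, B3=T, B3=F, B4=T, B5=F, B6=E
#9 (b=1, h=1, t=8) -> B2->E, B1->F, B3->T, B4->T, B3->T, B4->T, B3->T, B4->T, B3->F, B6->S, B5->T; covered: B1=F, B2=E, B3=T, B3=F, B4=T, B5=T, B6=S
union over all inputs: B1=T, B1=F, B2=S, B2=E, B3=T, B3=F, B4=T, B4=F, B5=T, B5=F, B6=S, B6=E (12 outcomes)
no size-1 subset reaches all 12 outcomes (best union: 9/12)
no size-2 subset reaches all 12 outcomes (best union: 11/12)
inputs {1, 2, 5} (size 3) cover everything; no size-3 subset with a lexicographically smaller index list covers all 12

Answer: 3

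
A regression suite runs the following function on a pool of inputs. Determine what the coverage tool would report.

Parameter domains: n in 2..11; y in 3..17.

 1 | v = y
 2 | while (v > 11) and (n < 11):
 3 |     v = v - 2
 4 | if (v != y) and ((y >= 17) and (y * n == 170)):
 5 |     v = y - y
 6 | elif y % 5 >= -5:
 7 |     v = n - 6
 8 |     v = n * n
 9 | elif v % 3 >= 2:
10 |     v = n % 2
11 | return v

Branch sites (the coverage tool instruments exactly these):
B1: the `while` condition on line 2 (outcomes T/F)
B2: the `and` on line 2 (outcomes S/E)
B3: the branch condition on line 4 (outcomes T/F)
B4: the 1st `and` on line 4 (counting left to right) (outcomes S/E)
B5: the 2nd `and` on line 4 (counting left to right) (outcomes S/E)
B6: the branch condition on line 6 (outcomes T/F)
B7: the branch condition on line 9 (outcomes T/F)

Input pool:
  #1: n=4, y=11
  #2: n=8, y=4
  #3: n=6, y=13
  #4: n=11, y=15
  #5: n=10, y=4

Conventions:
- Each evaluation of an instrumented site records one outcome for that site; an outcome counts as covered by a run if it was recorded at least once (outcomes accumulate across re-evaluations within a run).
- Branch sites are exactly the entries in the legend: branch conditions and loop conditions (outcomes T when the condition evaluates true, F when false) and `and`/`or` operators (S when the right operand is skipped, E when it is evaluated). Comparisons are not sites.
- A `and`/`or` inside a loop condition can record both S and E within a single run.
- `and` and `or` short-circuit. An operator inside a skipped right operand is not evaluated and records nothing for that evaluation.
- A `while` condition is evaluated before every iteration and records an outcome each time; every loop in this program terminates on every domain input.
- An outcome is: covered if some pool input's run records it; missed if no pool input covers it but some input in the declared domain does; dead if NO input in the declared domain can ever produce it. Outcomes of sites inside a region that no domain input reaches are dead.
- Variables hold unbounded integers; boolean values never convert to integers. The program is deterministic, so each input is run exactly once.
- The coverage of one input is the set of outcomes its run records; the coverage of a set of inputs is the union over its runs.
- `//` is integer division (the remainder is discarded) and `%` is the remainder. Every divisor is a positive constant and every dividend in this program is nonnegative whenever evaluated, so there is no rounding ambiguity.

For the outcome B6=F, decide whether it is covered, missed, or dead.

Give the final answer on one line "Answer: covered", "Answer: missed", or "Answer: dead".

no pool input records B6=F
checking all 150 inputs in the declared domain: B6=F is never recorded -> dead

Answer: dead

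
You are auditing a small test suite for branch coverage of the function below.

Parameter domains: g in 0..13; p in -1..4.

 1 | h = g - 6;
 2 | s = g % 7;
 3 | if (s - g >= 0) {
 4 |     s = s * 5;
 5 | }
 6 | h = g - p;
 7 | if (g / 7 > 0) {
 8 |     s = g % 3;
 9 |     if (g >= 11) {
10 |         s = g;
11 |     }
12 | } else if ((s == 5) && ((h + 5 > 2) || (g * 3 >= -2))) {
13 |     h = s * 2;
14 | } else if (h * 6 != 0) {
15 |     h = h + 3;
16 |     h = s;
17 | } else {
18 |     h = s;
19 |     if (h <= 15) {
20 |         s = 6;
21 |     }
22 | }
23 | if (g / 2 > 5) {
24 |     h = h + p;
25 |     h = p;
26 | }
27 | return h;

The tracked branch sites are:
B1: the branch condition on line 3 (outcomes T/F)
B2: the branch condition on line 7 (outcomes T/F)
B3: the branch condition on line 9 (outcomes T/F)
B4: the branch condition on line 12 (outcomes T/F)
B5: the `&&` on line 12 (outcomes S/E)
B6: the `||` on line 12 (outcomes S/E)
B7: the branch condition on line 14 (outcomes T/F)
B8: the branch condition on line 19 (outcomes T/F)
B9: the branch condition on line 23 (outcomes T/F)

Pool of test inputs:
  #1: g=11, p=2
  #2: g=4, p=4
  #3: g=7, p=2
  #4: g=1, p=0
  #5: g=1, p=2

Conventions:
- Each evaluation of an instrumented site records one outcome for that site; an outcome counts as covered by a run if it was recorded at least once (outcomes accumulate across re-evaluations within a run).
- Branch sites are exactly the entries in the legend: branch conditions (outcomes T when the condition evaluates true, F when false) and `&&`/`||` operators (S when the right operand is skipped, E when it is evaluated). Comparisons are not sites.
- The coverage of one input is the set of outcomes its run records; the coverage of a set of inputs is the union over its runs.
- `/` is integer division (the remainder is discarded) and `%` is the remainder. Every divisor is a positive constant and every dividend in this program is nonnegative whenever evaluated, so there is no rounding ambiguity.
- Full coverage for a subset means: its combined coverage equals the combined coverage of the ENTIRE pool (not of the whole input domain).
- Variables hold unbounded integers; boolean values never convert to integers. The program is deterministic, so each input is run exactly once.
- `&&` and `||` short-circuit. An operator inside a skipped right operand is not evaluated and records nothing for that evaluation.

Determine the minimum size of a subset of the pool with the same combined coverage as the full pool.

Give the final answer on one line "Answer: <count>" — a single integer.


#1 (g=11, p=2) -> B1->F, B2->T, B3->T, B9->F; covered: B1=F, B2=T, B3=T, B9=F
#2 (g=4, p=4) -> B1->T, B2->F, B5->S, B4->F, B7->F, B8->F, B9->F; covered: B1=T, B2=F, B4=F, B5=S, B7=F, B8=F, B9=F
#3 (g=7, p=2) -> B1->F, B2->T, B3->F, B9->F; covered: B1=F, B2=T, B3=F, B9=F
#4 (g=1, p=0) -> B1->T, B2->F, B5->E, B6->S, B4->T, B9->F; covered: B1=T, B2=F, B4=T, B5=E, B6=S, B9=F
#5 (g=1, p=2) -> B1->T, B2->F, B5->E, B6->S, B4->T, B9->F; covered: B1=T, B2=F, B4=T, B5=E, B6=S, B9=F
the full pool covers 14 outcomes: B1=T, B1=F, B2=T, B2=F, B3=T, B3=F, B4=T, B4=F, B5=S, B5=E, B6=S, B7=F, B8=F, B9=F
size 1 is not enough: best union over all size-1 subsets is 7/14
size 2 is not enough: best union over all size-2 subsets is 10/14
size 3 is not enough: best union over all size-3 subsets is 13/14
at size 4, {1, 2, 3, 4} reaches all 14 outcomes; every lexicographically earlier size-4 subset fails
Answer: 4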